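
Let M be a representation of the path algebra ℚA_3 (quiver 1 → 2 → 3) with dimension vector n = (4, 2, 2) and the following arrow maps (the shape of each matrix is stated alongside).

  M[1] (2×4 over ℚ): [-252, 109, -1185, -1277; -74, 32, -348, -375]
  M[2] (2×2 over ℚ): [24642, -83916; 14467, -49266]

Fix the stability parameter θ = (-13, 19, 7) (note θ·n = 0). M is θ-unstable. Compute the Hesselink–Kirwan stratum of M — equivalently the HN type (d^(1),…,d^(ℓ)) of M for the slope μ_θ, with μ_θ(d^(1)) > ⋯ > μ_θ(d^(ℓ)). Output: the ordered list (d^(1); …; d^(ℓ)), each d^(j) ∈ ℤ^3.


Barcode: M ≅ I[1,1]^2, I[1,2], I[1,3], I[3,3]. HN layers by μ_θ (4 steps, strictly decreasing):
  μ^(1)=19; μ^(2)=13; μ^(3)=7; μ^(4)=-13

((0, 1, 0); (0, 1, 1); (0, 0, 1); (4, 0, 0))


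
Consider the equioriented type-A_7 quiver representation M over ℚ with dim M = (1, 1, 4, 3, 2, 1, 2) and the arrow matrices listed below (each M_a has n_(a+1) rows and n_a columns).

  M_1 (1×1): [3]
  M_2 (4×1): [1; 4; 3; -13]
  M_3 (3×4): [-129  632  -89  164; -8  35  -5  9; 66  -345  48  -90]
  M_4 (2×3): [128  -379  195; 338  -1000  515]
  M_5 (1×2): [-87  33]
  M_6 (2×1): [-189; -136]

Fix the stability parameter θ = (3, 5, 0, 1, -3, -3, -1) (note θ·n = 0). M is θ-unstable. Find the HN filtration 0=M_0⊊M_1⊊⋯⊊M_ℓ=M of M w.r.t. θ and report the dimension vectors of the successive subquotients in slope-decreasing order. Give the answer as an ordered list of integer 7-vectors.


Interval decomposition of M: I[1,3], I[3,4], I[3,5], I[3,7], I[7,7].
HN type (ℓ=6): μ^(1)=8/3; μ^(2)=1; μ^(3)=0; μ^(4)=-2/3; μ^(5)=-1; μ^(6)=-5/4

((1, 1, 1, 0, 0, 0, 0); (0, 0, 0, 1, 0, 0, 0); (0, 0, 1, 0, 0, 0, 0); (0, 0, 1, 1, 1, 0, 0); (0, 0, 0, 0, 0, 0, 2); (0, 0, 1, 1, 1, 1, 0))


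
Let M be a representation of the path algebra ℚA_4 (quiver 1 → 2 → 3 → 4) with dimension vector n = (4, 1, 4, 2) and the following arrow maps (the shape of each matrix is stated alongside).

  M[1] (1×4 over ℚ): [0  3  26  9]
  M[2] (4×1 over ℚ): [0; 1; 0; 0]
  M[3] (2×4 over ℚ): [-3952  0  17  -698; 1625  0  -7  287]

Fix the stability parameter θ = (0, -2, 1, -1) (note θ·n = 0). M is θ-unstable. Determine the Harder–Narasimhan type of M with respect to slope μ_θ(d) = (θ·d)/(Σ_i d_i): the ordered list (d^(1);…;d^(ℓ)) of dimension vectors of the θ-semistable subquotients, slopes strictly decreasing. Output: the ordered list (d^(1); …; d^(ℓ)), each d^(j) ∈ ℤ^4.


Via rank(M_{q-1}∘⋯∘M_p): M ≅ I[1,1]^3, I[1,3], I[3,3], I[3,4]^2.
μ_θ-semistable layers: μ^(1)=1; μ^(2)=0; μ^(3)=-1

((0, 0, 2, 0); (3, 0, 2, 2); (1, 1, 0, 0))


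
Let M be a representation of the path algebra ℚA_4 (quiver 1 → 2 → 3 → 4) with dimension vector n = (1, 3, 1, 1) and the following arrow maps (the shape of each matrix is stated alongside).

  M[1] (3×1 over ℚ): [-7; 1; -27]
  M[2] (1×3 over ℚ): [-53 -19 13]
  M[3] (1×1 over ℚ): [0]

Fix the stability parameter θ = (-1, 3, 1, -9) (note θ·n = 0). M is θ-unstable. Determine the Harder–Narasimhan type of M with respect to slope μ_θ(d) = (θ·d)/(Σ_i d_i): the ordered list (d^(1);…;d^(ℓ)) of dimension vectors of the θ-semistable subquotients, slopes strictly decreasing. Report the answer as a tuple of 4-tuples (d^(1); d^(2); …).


Via rank(M_{q-1}∘⋯∘M_p): M ≅ I[1,3], I[2,2]^2, I[4,4].
μ_θ-semistable layers: μ^(1)=3; μ^(2)=2; μ^(3)=-1; μ^(4)=-9

((0, 2, 0, 0); (0, 1, 1, 0); (1, 0, 0, 0); (0, 0, 0, 1))


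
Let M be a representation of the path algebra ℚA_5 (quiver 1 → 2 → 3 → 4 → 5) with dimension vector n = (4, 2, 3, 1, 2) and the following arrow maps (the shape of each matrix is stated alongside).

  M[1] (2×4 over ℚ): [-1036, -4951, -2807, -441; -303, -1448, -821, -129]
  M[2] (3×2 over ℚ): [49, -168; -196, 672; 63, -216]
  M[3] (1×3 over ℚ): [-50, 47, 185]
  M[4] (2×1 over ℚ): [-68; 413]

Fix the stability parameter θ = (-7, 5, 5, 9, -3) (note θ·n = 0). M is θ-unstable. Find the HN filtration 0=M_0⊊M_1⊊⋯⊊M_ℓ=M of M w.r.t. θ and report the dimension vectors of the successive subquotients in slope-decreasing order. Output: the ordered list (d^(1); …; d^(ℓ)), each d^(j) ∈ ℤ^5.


Barcode: M ≅ I[1,1]^2, I[1,2], I[1,5], I[3,3]^2, I[5,5]. HN layers by μ_θ (4 steps, strictly decreasing):
  μ^(1)=5; μ^(2)=4; μ^(3)=-3; μ^(4)=-7

((0, 1, 2, 0, 0); (0, 1, 1, 1, 1); (0, 0, 0, 0, 1); (4, 0, 0, 0, 0))


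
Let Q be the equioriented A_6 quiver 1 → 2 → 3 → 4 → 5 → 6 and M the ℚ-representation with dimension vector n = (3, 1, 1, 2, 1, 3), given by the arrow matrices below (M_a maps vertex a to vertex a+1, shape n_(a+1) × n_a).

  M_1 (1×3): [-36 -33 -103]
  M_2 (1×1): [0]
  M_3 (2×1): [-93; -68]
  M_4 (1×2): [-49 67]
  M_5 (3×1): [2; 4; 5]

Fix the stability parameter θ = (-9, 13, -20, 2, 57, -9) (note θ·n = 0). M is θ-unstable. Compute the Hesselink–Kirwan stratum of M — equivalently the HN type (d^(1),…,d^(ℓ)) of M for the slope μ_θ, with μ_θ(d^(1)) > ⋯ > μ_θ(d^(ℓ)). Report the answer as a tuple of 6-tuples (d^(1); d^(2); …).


Interval decomposition of M: I[1,1]^2, I[1,2], I[3,6], I[4,4], I[6,6]^2.
HN type (ℓ=5): μ^(1)=24; μ^(2)=13; μ^(3)=2; μ^(4)=-9; μ^(5)=-20

((0, 0, 0, 0, 1, 1); (0, 1, 0, 0, 0, 0); (0, 0, 0, 2, 0, 0); (3, 0, 0, 0, 0, 2); (0, 0, 1, 0, 0, 0))


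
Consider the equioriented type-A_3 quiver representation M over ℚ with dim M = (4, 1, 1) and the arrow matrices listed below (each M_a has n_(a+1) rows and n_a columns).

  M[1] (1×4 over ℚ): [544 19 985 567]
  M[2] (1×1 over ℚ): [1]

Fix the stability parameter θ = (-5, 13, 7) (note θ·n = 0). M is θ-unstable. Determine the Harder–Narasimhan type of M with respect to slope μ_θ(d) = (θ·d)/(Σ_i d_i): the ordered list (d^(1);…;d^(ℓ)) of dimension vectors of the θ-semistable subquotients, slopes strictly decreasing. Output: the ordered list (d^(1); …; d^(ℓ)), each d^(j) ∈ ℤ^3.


Barcode: M ≅ I[1,1]^3, I[1,3]. HN layers by μ_θ (2 steps, strictly decreasing):
  μ^(1)=10; μ^(2)=-5

((0, 1, 1); (4, 0, 0))


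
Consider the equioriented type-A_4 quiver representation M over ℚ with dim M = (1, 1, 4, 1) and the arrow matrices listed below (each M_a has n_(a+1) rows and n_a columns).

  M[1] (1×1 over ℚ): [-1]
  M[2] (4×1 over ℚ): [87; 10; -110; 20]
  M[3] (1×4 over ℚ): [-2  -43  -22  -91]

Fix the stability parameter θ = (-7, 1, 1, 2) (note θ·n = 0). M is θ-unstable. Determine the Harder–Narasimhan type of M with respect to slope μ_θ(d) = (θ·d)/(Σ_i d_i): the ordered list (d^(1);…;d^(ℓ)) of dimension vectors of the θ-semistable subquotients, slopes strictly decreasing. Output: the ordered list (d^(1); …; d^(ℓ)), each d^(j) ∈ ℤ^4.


Via rank(M_{q-1}∘⋯∘M_p): M ≅ I[1,4], I[3,3]^3.
μ_θ-semistable layers: μ^(1)=2; μ^(2)=1; μ^(3)=-7

((0, 0, 0, 1); (0, 1, 4, 0); (1, 0, 0, 0))


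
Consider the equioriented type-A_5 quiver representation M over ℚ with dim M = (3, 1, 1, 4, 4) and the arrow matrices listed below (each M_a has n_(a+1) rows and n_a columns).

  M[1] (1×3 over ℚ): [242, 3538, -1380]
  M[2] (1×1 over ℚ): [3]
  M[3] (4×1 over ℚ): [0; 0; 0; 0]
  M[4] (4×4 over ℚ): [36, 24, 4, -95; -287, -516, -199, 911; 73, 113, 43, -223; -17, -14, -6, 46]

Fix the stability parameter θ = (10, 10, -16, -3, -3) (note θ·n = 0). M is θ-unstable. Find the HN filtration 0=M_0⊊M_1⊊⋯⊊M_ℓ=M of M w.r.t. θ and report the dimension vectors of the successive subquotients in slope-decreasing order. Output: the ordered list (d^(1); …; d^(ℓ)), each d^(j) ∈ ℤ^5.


Via rank(M_{q-1}∘⋯∘M_p): M ≅ I[1,1]^2, I[1,3], I[4,5]^4.
μ_θ-semistable layers: μ^(1)=10; μ^(2)=4/3; μ^(3)=-3

((2, 0, 0, 0, 0); (1, 1, 1, 0, 0); (0, 0, 0, 4, 4))


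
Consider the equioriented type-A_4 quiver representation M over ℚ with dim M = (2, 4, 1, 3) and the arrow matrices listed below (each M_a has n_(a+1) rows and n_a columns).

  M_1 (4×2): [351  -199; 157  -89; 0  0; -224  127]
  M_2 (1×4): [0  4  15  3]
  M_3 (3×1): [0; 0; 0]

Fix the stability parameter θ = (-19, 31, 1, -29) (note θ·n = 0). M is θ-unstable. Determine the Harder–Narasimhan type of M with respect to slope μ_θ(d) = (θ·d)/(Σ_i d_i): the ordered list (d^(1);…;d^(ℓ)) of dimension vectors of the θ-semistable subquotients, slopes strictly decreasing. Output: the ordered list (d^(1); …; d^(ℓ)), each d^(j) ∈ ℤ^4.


Via rank(M_{q-1}∘⋯∘M_p): M ≅ I[1,2], I[1,3], I[2,2]^2, I[4,4]^3.
μ_θ-semistable layers: μ^(1)=31; μ^(2)=16; μ^(3)=-19; μ^(4)=-29

((0, 3, 0, 0); (0, 1, 1, 0); (2, 0, 0, 0); (0, 0, 0, 3))


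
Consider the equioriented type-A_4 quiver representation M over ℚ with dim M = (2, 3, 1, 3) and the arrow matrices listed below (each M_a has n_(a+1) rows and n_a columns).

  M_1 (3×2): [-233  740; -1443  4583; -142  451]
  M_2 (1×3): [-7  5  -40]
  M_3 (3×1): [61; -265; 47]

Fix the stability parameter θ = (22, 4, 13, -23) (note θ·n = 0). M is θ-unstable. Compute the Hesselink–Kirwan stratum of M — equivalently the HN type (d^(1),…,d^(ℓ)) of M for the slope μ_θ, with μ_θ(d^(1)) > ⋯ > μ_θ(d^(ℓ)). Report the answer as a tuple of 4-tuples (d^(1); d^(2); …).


Via rank(M_{q-1}∘⋯∘M_p): M ≅ I[1,2], I[1,4], I[2,2], I[4,4]^2.
μ_θ-semistable layers: μ^(1)=13; μ^(2)=4; μ^(3)=-23

((1, 1, 0, 0); (1, 2, 1, 1); (0, 0, 0, 2))


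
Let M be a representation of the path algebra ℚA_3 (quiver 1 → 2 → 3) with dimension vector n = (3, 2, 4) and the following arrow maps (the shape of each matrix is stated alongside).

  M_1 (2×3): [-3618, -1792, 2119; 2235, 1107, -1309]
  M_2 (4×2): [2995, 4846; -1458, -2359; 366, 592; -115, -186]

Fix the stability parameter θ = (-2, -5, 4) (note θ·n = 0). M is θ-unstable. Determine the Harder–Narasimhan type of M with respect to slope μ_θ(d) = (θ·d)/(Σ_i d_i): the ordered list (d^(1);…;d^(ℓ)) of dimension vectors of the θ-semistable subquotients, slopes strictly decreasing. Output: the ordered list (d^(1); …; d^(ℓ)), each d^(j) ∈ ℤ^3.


Via rank(M_{q-1}∘⋯∘M_p): M ≅ I[1,1], I[1,3]^2, I[3,3]^2.
μ_θ-semistable layers: μ^(1)=4; μ^(2)=-2; μ^(3)=-7/2

((0, 0, 4); (1, 0, 0); (2, 2, 0))


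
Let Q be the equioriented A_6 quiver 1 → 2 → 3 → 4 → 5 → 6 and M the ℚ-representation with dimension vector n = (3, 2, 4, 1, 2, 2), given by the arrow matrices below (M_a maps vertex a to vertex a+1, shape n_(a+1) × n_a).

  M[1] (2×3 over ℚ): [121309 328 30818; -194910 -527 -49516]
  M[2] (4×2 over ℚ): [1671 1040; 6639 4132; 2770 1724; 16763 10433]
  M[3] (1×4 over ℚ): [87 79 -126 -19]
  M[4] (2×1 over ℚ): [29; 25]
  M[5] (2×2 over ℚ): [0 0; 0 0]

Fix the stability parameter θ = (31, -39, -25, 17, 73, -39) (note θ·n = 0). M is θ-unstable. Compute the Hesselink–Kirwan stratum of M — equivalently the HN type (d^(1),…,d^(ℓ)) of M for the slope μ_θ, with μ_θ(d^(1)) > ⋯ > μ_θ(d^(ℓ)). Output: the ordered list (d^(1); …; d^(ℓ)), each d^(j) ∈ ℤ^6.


Barcode: M ≅ I[1,1], I[1,3], I[1,5], I[3,3]^2, I[5,5], I[6,6]^2. HN layers by μ_θ (6 steps, strictly decreasing):
  μ^(1)=73; μ^(2)=31; μ^(3)=17; μ^(4)=-11; μ^(5)=-25; μ^(6)=-39

((0, 0, 0, 0, 2, 0); (1, 0, 0, 0, 0, 0); (0, 0, 0, 1, 0, 0); (2, 2, 2, 0, 0, 0); (0, 0, 2, 0, 0, 0); (0, 0, 0, 0, 0, 2))


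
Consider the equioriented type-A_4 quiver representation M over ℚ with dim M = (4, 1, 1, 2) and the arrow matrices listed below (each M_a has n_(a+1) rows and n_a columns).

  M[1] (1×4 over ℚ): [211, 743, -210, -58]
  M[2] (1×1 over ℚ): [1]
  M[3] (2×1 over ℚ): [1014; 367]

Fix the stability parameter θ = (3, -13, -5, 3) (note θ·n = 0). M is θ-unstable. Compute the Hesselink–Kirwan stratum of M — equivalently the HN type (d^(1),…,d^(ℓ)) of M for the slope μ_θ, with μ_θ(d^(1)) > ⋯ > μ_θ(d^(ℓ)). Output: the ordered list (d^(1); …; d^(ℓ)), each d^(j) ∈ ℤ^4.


Interval decomposition of M: I[1,1]^3, I[1,4], I[4,4].
HN type (ℓ=2): μ^(1)=3; μ^(2)=-5

((3, 0, 0, 2); (1, 1, 1, 0))


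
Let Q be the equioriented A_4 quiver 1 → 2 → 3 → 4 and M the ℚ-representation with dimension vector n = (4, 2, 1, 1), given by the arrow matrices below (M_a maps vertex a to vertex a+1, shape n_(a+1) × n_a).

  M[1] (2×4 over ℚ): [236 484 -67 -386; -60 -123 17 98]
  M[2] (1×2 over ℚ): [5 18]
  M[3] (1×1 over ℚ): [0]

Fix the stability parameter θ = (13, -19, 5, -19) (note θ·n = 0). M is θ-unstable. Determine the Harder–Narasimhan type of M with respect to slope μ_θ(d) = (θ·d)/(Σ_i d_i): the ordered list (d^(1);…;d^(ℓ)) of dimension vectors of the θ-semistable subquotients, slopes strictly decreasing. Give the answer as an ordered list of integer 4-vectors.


Interval decomposition of M: I[1,1]^2, I[1,2], I[1,3], I[4,4].
HN type (ℓ=4): μ^(1)=13; μ^(2)=5; μ^(3)=-3; μ^(4)=-19

((2, 0, 0, 0); (0, 0, 1, 0); (2, 2, 0, 0); (0, 0, 0, 1))


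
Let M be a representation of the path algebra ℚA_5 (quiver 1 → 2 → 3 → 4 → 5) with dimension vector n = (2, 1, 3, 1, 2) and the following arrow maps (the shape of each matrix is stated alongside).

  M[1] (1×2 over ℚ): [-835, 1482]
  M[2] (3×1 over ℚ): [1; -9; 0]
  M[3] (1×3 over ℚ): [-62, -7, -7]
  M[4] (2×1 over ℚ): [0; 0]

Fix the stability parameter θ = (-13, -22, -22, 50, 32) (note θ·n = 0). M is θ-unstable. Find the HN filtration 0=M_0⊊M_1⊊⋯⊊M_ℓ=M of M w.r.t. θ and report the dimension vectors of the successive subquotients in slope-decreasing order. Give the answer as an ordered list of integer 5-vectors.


Interval decomposition of M: I[1,1], I[1,4], I[3,3]^2, I[5,5]^2.
HN type (ℓ=5): μ^(1)=50; μ^(2)=32; μ^(3)=-13; μ^(4)=-19; μ^(5)=-22

((0, 0, 0, 1, 0); (0, 0, 0, 0, 2); (1, 0, 0, 0, 0); (1, 1, 1, 0, 0); (0, 0, 2, 0, 0))


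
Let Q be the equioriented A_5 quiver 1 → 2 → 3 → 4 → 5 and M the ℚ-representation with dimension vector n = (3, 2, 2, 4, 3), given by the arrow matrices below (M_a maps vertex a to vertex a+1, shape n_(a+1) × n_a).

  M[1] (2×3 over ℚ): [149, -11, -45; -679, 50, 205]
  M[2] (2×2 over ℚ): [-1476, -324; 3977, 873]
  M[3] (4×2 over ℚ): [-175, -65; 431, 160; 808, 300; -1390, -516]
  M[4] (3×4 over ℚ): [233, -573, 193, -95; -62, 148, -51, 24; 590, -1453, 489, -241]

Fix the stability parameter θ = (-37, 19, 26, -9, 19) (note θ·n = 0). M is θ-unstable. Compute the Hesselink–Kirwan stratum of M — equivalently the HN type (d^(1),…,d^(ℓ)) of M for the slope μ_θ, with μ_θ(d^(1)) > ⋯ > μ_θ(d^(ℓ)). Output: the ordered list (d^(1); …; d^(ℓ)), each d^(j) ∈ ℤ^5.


Via rank(M_{q-1}∘⋯∘M_p): M ≅ I[1,1], I[1,2], I[1,5], I[3,5], I[4,4], I[4,5].
μ_θ-semistable layers: μ^(1)=19; μ^(2)=12; μ^(3)=17/2; μ^(4)=-9; μ^(5)=-37

((0, 1, 0, 0, 3); (0, 1, 1, 1, 0); (0, 0, 1, 1, 0); (0, 0, 0, 2, 0); (3, 0, 0, 0, 0))


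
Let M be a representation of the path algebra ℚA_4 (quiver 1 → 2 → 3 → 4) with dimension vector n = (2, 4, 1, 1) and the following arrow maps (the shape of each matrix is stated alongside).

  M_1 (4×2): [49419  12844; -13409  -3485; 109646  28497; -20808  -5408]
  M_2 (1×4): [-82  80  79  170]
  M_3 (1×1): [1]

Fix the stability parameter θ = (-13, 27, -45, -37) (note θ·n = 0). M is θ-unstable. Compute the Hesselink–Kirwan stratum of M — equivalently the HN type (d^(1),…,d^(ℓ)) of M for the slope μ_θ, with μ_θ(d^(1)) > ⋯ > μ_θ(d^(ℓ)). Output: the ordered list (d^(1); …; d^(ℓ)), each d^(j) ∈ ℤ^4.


Via rank(M_{q-1}∘⋯∘M_p): M ≅ I[1,2], I[1,4], I[2,2]^2.
μ_θ-semistable layers: μ^(1)=27; μ^(2)=-13; μ^(3)=-17

((0, 3, 0, 0); (1, 0, 0, 0); (1, 1, 1, 1))


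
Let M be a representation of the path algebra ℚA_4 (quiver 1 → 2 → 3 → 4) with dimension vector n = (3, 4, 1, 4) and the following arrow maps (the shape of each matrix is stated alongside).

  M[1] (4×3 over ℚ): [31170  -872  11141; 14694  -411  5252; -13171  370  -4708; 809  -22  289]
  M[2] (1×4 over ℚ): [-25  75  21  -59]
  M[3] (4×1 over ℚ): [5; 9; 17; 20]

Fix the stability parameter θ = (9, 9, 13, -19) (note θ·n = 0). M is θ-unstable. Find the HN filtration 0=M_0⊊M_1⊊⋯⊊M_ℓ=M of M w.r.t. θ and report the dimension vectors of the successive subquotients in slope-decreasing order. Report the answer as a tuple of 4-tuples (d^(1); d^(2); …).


Via rank(M_{q-1}∘⋯∘M_p): M ≅ I[1,2]^2, I[1,4], I[2,2], I[4,4]^3.
μ_θ-semistable layers: μ^(1)=9; μ^(2)=3; μ^(3)=-19

((2, 3, 0, 0); (1, 1, 1, 1); (0, 0, 0, 3))


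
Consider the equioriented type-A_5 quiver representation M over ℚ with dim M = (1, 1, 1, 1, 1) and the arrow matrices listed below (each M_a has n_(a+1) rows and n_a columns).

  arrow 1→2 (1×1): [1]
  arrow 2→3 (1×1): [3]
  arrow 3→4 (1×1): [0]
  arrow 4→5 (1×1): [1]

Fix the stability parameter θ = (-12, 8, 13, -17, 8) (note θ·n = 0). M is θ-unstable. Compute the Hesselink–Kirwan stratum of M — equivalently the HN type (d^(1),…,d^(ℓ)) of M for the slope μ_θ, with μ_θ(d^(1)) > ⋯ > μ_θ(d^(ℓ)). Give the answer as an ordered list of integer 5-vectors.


Via rank(M_{q-1}∘⋯∘M_p): M ≅ I[1,3], I[4,5].
μ_θ-semistable layers: μ^(1)=13; μ^(2)=8; μ^(3)=-12; μ^(4)=-17

((0, 0, 1, 0, 0); (0, 1, 0, 0, 1); (1, 0, 0, 0, 0); (0, 0, 0, 1, 0))


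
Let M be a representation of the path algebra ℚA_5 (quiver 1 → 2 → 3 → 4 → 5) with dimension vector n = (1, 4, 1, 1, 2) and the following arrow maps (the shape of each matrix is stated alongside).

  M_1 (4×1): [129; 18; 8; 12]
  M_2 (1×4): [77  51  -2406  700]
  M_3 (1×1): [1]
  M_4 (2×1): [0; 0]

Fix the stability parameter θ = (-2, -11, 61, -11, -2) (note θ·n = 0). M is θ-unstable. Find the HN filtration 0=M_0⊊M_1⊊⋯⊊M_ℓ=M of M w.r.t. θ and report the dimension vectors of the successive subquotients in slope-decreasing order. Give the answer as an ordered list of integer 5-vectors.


Interval decomposition of M: I[1,4], I[2,2]^3, I[5,5]^2.
HN type (ℓ=4): μ^(1)=25; μ^(2)=-2; μ^(3)=-13/2; μ^(4)=-11

((0, 0, 1, 1, 0); (0, 0, 0, 0, 2); (1, 1, 0, 0, 0); (0, 3, 0, 0, 0))


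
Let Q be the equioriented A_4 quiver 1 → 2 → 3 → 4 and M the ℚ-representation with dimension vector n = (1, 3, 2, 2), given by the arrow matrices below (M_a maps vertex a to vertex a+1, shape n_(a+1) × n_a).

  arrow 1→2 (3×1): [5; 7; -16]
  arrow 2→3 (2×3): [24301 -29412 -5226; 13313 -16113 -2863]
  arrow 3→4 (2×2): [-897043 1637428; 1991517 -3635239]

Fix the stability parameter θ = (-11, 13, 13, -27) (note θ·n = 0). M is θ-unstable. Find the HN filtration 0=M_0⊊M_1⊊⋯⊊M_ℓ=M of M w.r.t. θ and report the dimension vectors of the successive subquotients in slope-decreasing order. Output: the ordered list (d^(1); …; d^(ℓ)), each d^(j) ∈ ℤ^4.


Interval decomposition of M: I[1,4], I[2,2], I[2,4].
HN type (ℓ=3): μ^(1)=13; μ^(2)=-1/3; μ^(3)=-11

((0, 1, 0, 0); (0, 2, 2, 2); (1, 0, 0, 0))


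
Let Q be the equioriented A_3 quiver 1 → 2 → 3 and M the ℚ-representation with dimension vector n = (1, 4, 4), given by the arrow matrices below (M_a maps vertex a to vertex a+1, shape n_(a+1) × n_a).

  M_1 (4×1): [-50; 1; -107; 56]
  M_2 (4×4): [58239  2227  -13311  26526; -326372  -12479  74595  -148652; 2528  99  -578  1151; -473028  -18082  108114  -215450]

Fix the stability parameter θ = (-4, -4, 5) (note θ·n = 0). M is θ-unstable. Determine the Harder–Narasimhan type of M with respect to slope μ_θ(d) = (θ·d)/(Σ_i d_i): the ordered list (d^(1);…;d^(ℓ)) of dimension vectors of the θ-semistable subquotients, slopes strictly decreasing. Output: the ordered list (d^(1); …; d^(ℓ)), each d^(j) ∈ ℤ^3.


Barcode: M ≅ I[1,3], I[2,3]^3. HN layers by μ_θ (2 steps, strictly decreasing):
  μ^(1)=5; μ^(2)=-4

((0, 0, 4); (1, 4, 0))


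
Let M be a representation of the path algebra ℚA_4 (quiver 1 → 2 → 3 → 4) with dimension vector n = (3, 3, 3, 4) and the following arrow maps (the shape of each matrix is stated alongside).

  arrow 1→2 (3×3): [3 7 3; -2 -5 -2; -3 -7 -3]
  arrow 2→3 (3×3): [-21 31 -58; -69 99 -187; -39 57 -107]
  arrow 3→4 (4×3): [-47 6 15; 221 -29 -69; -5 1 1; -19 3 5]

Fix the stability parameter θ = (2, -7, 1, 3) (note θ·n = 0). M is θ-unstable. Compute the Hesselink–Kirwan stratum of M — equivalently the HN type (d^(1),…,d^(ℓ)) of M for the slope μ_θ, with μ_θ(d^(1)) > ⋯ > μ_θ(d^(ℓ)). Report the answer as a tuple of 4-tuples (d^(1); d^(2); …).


Barcode: M ≅ I[1,1], I[1,4]^2, I[2,2], I[3,4], I[4,4]. HN layers by μ_θ (5 steps, strictly decreasing):
  μ^(1)=3; μ^(2)=2; μ^(3)=1; μ^(4)=-5/2; μ^(5)=-7

((0, 0, 0, 4); (1, 0, 0, 0); (0, 0, 3, 0); (2, 2, 0, 0); (0, 1, 0, 0))


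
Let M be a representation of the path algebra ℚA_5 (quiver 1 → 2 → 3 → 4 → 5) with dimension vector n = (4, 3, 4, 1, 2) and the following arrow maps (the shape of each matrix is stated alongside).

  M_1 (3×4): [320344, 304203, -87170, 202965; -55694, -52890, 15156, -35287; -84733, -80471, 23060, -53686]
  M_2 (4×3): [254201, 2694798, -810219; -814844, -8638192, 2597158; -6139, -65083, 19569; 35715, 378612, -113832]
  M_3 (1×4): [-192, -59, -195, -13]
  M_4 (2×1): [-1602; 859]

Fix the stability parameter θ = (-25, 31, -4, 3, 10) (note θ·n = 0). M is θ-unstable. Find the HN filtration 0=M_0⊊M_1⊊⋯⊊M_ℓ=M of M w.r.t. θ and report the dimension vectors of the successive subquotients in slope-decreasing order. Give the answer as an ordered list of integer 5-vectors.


Interval decomposition of M: I[1,1], I[1,3]^2, I[1,5], I[3,3], I[5,5].
HN type (ℓ=4): μ^(1)=27/2; μ^(2)=10; μ^(3)=-4; μ^(4)=-25

((0, 2, 2, 0, 0); (0, 1, 1, 1, 2); (0, 0, 1, 0, 0); (4, 0, 0, 0, 0))


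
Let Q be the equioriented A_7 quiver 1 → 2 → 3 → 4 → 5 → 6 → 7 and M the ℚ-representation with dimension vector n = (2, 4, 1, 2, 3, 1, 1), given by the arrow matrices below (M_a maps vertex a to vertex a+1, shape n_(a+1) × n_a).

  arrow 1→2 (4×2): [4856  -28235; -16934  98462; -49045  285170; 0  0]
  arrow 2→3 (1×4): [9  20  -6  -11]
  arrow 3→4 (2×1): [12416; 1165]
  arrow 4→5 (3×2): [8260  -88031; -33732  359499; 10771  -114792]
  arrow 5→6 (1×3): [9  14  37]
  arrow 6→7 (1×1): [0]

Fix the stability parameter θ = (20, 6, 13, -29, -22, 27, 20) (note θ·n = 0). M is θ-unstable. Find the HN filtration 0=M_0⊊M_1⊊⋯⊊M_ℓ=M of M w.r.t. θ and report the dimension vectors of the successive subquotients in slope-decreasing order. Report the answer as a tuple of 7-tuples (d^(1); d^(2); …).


Via rank(M_{q-1}∘⋯∘M_p): M ≅ I[1,2], I[1,6], I[2,2]^2, I[4,5], I[5,5], I[7,7].
μ_θ-semistable layers: μ^(1)=27; μ^(2)=20; μ^(3)=13; μ^(4)=6; μ^(5)=-12/5; μ^(6)=-22; μ^(7)=-29

((0, 0, 0, 0, 0, 1, 0); (0, 0, 0, 0, 0, 0, 1); (1, 1, 0, 0, 0, 0, 0); (0, 2, 0, 0, 0, 0, 0); (1, 1, 1, 1, 1, 0, 0); (0, 0, 0, 0, 2, 0, 0); (0, 0, 0, 1, 0, 0, 0))


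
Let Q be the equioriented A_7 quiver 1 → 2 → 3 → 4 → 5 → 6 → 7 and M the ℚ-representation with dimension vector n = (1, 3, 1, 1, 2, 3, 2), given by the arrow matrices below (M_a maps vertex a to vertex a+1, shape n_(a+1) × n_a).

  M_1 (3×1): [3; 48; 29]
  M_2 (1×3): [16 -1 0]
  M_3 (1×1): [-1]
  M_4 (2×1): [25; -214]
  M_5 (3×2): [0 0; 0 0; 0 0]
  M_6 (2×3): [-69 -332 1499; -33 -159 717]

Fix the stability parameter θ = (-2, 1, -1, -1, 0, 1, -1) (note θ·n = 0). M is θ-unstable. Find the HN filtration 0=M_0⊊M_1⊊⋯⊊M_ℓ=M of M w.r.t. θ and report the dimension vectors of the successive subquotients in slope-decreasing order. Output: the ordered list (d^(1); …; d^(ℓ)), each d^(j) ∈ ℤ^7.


Via rank(M_{q-1}∘⋯∘M_p): M ≅ I[1,2], I[2,2], I[2,5], I[5,5], I[6,6], I[6,7]^2.
μ_θ-semistable layers: μ^(1)=1; μ^(2)=0; μ^(3)=-1/3; μ^(4)=-2

((0, 2, 0, 0, 0, 1, 0); (0, 0, 0, 0, 2, 2, 2); (0, 1, 1, 1, 0, 0, 0); (1, 0, 0, 0, 0, 0, 0))


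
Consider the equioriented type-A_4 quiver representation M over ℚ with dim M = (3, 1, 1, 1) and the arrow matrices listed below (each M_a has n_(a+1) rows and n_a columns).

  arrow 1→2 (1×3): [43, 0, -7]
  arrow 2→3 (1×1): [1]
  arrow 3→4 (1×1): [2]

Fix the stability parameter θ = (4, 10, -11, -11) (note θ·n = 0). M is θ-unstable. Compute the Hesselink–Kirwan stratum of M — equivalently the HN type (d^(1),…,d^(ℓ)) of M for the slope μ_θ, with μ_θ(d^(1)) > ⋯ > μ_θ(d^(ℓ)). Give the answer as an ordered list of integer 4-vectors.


Via rank(M_{q-1}∘⋯∘M_p): M ≅ I[1,1]^2, I[1,4].
μ_θ-semistable layers: μ^(1)=4; μ^(2)=-2

((2, 0, 0, 0); (1, 1, 1, 1))


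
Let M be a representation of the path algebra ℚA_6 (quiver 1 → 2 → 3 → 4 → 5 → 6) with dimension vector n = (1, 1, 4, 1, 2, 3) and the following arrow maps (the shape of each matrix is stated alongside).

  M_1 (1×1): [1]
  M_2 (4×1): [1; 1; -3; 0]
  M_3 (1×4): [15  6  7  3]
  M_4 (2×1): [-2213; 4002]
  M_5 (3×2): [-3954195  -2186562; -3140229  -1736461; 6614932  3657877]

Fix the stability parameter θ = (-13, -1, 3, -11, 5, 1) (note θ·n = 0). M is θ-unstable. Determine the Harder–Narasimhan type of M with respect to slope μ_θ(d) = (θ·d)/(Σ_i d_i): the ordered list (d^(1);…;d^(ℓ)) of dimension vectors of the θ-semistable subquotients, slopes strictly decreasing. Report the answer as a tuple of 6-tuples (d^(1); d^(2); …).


Interval decomposition of M: I[1,3], I[3,3]^2, I[3,6], I[5,6], I[6,6].
HN type (ℓ=5): μ^(1)=3; μ^(2)=1; μ^(3)=-1; μ^(4)=-4; μ^(5)=-13

((0, 0, 3, 0, 2, 2); (0, 0, 0, 0, 0, 1); (0, 1, 0, 0, 0, 0); (0, 0, 1, 1, 0, 0); (1, 0, 0, 0, 0, 0))


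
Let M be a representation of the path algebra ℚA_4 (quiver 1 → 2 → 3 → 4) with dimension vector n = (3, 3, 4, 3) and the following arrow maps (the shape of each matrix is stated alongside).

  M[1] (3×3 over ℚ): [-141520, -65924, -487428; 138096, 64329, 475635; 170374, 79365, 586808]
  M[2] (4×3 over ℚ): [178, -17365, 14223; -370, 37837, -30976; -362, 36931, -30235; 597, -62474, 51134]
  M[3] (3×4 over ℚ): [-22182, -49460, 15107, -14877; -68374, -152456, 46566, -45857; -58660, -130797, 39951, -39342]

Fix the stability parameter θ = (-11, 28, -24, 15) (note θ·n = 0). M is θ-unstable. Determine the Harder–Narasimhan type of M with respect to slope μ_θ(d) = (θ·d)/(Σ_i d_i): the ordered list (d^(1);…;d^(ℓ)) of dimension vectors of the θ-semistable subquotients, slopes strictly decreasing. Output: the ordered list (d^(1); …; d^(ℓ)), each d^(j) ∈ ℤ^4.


Barcode: M ≅ I[1,1], I[1,4]^2, I[2,4], I[3,3]. HN layers by μ_θ (4 steps, strictly decreasing):
  μ^(1)=15; μ^(2)=2; μ^(3)=-11; μ^(4)=-24

((0, 0, 0, 3); (0, 3, 3, 0); (3, 0, 0, 0); (0, 0, 1, 0))


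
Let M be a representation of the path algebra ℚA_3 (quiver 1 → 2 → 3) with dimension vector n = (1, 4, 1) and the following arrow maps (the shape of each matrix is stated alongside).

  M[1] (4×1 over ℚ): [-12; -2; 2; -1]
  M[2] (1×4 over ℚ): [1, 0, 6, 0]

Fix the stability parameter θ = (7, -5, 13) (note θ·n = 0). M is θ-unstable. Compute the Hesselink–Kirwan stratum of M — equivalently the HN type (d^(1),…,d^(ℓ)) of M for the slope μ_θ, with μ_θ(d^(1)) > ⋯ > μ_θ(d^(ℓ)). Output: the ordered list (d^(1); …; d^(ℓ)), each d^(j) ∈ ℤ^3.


Barcode: M ≅ I[1,2], I[2,2]^2, I[2,3]. HN layers by μ_θ (3 steps, strictly decreasing):
  μ^(1)=13; μ^(2)=1; μ^(3)=-5

((0, 0, 1); (1, 1, 0); (0, 3, 0))


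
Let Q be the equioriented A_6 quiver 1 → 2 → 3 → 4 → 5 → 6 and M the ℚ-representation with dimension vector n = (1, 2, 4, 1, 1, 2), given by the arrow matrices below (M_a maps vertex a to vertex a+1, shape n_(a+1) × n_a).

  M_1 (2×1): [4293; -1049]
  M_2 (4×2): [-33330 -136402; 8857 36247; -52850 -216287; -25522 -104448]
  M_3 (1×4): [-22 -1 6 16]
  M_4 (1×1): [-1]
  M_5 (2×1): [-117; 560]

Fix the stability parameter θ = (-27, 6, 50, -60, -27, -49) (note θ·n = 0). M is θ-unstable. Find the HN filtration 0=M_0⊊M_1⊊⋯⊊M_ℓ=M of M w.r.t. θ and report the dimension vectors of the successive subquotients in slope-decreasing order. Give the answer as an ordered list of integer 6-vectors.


Via rank(M_{q-1}∘⋯∘M_p): M ≅ I[1,3], I[2,6], I[3,3]^2, I[6,6].
μ_θ-semistable layers: μ^(1)=50; μ^(2)=6; μ^(3)=-16; μ^(4)=-27; μ^(5)=-49

((0, 0, 3, 0, 0, 0); (0, 1, 0, 0, 0, 0); (0, 1, 1, 1, 1, 1); (1, 0, 0, 0, 0, 0); (0, 0, 0, 0, 0, 1))


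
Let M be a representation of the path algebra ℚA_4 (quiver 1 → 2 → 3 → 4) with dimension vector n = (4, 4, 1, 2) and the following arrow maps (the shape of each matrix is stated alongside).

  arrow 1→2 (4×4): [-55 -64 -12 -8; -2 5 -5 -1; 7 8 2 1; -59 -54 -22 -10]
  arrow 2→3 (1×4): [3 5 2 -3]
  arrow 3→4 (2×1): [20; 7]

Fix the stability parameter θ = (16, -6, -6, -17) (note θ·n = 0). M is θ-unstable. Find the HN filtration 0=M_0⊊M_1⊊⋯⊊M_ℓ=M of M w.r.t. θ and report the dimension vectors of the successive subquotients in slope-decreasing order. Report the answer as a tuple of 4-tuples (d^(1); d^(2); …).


Via rank(M_{q-1}∘⋯∘M_p): M ≅ I[1,1], I[1,2]^2, I[1,4], I[2,2], I[4,4].
μ_θ-semistable layers: μ^(1)=16; μ^(2)=5; μ^(3)=-13/4; μ^(4)=-6; μ^(5)=-17

((1, 0, 0, 0); (2, 2, 0, 0); (1, 1, 1, 1); (0, 1, 0, 0); (0, 0, 0, 1))


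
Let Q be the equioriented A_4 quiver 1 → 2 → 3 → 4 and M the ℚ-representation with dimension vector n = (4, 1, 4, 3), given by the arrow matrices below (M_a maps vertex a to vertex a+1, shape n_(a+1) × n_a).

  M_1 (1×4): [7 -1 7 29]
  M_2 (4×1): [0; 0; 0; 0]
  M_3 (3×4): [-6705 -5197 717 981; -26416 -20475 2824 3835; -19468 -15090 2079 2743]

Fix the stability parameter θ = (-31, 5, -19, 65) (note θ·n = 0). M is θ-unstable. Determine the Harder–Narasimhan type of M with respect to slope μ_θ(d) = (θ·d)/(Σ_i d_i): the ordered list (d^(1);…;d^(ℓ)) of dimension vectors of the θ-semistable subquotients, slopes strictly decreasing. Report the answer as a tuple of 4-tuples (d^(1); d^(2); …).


Via rank(M_{q-1}∘⋯∘M_p): M ≅ I[1,1]^3, I[1,2], I[3,3], I[3,4]^3.
μ_θ-semistable layers: μ^(1)=65; μ^(2)=5; μ^(3)=-19; μ^(4)=-31

((0, 0, 0, 3); (0, 1, 0, 0); (0, 0, 4, 0); (4, 0, 0, 0))


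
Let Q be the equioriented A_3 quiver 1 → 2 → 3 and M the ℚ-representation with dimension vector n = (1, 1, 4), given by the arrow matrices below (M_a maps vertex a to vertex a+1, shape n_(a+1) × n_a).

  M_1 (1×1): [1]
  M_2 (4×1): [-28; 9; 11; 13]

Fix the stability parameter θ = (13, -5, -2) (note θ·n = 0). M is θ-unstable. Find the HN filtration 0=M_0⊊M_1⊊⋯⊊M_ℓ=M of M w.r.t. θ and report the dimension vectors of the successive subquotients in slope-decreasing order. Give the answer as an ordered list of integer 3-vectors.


Interval decomposition of M: I[1,3], I[3,3]^3.
HN type (ℓ=2): μ^(1)=2; μ^(2)=-2

((1, 1, 1); (0, 0, 3))


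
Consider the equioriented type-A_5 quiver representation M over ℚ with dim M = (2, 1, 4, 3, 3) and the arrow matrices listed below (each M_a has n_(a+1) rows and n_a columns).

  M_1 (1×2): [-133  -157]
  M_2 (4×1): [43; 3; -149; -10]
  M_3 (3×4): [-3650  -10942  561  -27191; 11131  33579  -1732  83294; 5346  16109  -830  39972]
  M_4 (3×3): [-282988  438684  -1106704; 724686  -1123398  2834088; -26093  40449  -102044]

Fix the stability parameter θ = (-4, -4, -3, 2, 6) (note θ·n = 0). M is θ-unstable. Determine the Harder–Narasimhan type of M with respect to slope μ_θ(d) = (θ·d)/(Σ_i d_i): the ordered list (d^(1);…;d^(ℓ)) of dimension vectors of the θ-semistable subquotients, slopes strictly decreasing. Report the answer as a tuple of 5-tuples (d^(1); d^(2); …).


Interval decomposition of M: I[1,1], I[1,5], I[3,3], I[3,4]^2, I[5,5]^2.
HN type (ℓ=4): μ^(1)=6; μ^(2)=2; μ^(3)=-3; μ^(4)=-4

((0, 0, 0, 0, 3); (0, 0, 0, 3, 0); (0, 0, 4, 0, 0); (2, 1, 0, 0, 0))


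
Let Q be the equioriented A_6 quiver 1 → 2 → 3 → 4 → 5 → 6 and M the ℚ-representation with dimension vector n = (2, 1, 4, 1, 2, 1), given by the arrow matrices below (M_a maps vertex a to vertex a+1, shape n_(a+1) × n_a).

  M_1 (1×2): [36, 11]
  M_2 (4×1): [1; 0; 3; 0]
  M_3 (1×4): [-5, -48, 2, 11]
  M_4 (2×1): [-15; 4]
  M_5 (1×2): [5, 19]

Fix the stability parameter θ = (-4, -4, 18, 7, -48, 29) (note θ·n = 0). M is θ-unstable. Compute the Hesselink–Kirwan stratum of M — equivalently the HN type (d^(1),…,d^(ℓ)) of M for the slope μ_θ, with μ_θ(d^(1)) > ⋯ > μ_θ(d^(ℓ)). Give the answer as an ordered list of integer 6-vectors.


Interval decomposition of M: I[1,1], I[1,6], I[3,3]^3, I[5,5].
HN type (ℓ=5): μ^(1)=29; μ^(2)=18; μ^(3)=-4; μ^(4)=-31/5; μ^(5)=-48

((0, 0, 0, 0, 0, 1); (0, 0, 3, 0, 0, 0); (1, 0, 0, 0, 0, 0); (1, 1, 1, 1, 1, 0); (0, 0, 0, 0, 1, 0))


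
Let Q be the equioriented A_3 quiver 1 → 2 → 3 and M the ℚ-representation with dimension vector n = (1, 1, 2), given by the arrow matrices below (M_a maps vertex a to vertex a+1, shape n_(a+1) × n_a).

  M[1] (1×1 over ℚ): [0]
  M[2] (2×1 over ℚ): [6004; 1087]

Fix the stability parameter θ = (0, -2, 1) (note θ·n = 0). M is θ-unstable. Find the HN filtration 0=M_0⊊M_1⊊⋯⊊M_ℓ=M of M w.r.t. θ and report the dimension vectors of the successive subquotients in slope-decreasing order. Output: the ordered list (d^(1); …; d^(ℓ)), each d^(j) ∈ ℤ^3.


Interval decomposition of M: I[1,1], I[2,3], I[3,3].
HN type (ℓ=3): μ^(1)=1; μ^(2)=0; μ^(3)=-2

((0, 0, 2); (1, 0, 0); (0, 1, 0))


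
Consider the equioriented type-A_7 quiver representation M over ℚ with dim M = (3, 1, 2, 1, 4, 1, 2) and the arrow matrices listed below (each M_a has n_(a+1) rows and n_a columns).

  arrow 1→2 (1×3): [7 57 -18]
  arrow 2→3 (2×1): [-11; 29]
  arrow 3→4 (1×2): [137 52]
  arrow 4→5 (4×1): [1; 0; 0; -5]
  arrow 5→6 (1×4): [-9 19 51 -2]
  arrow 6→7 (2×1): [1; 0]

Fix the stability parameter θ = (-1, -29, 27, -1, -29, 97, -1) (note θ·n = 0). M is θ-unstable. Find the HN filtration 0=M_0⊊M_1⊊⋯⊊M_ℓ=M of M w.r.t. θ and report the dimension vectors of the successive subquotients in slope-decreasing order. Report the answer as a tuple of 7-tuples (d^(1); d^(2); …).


Via rank(M_{q-1}∘⋯∘M_p): M ≅ I[1,1]^2, I[1,7], I[3,3], I[5,5]^3, I[7,7].
μ_θ-semistable layers: μ^(1)=48; μ^(2)=27; μ^(3)=-1; μ^(4)=-15; μ^(5)=-29

((0, 0, 0, 0, 0, 1, 1); (0, 0, 1, 0, 0, 0, 0); (2, 0, 1, 1, 1, 0, 1); (1, 1, 0, 0, 0, 0, 0); (0, 0, 0, 0, 3, 0, 0))


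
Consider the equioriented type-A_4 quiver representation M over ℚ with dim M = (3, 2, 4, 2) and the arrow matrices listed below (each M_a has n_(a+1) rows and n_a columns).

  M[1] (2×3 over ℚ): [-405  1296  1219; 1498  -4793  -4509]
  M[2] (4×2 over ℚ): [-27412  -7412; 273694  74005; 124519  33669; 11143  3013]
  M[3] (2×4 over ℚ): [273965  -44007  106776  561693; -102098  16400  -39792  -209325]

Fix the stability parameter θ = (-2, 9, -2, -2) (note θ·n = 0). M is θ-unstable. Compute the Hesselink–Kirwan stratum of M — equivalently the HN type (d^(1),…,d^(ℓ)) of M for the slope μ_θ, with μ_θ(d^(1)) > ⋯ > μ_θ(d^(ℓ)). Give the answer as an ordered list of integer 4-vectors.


Barcode: M ≅ I[1,1], I[1,4]^2, I[3,3]^2. HN layers by μ_θ (2 steps, strictly decreasing):
  μ^(1)=5/3; μ^(2)=-2

((0, 2, 2, 2); (3, 0, 2, 0))


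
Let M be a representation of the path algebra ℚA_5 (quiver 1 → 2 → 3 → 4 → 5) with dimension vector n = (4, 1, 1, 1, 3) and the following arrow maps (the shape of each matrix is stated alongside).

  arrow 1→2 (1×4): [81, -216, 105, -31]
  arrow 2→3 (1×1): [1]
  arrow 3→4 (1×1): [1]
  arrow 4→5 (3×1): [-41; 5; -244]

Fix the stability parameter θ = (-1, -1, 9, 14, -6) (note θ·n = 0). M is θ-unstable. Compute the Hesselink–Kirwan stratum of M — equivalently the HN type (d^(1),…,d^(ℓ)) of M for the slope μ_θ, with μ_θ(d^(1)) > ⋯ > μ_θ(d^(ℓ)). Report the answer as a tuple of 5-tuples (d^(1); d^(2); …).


Interval decomposition of M: I[1,1]^3, I[1,5], I[5,5]^2.
HN type (ℓ=3): μ^(1)=17/3; μ^(2)=-1; μ^(3)=-6

((0, 0, 1, 1, 1); (4, 1, 0, 0, 0); (0, 0, 0, 0, 2))


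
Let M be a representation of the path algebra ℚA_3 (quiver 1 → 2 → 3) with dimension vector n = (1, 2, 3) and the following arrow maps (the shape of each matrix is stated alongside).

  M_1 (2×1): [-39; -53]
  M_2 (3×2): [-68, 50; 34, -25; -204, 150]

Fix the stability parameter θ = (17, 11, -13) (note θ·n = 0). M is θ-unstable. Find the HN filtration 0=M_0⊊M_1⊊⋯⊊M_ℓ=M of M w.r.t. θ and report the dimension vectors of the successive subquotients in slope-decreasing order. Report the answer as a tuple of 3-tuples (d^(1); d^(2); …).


Via rank(M_{q-1}∘⋯∘M_p): M ≅ I[1,3], I[2,2], I[3,3]^2.
μ_θ-semistable layers: μ^(1)=11; μ^(2)=5; μ^(3)=-13

((0, 1, 0); (1, 1, 1); (0, 0, 2))


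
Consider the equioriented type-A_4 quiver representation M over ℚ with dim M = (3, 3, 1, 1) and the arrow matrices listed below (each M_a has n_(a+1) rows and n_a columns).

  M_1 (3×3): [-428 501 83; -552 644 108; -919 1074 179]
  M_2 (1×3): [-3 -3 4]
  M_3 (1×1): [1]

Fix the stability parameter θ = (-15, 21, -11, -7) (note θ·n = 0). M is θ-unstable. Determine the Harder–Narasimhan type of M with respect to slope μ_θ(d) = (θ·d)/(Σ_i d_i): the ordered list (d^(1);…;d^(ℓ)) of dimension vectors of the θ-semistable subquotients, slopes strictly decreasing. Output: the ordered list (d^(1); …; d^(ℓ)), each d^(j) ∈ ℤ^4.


Interval decomposition of M: I[1,2]^2, I[1,4].
HN type (ℓ=3): μ^(1)=21; μ^(2)=1; μ^(3)=-15

((0, 2, 0, 0); (0, 1, 1, 1); (3, 0, 0, 0))


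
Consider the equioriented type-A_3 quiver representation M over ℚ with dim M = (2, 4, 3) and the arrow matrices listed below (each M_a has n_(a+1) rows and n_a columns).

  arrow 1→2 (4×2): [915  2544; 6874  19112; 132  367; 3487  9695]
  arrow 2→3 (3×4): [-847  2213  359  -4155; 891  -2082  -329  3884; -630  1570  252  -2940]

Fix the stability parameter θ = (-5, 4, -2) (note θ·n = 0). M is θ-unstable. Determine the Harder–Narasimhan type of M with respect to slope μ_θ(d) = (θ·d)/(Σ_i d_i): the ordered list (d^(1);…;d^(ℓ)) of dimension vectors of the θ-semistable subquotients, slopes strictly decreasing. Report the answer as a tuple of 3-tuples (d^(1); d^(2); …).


Interval decomposition of M: I[1,3]^2, I[2,2], I[2,3].
HN type (ℓ=3): μ^(1)=4; μ^(2)=1; μ^(3)=-5

((0, 1, 0); (0, 3, 3); (2, 0, 0))


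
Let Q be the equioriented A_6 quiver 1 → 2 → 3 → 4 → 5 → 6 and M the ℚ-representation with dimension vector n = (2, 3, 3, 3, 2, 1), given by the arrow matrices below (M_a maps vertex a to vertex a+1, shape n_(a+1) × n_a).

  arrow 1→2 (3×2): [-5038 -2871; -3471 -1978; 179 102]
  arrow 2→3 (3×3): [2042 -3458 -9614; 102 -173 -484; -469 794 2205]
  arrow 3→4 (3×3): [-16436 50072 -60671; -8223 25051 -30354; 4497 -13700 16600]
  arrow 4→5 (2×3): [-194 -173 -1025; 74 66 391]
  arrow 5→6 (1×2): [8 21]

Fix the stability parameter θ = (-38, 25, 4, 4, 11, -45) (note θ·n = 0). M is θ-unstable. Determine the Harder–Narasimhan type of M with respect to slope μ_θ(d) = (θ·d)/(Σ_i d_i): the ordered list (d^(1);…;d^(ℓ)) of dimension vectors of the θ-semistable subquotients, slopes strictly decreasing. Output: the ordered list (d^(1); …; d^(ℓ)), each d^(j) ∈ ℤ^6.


Barcode: M ≅ I[1,4], I[1,5], I[2,2], I[3,6]. HN layers by μ_θ (4 steps, strictly decreasing):
  μ^(1)=25; μ^(2)=11; μ^(3)=-13/2; μ^(4)=-38

((0, 1, 0, 0, 0, 0); (0, 2, 2, 2, 1, 0); (0, 0, 1, 1, 1, 1); (2, 0, 0, 0, 0, 0))


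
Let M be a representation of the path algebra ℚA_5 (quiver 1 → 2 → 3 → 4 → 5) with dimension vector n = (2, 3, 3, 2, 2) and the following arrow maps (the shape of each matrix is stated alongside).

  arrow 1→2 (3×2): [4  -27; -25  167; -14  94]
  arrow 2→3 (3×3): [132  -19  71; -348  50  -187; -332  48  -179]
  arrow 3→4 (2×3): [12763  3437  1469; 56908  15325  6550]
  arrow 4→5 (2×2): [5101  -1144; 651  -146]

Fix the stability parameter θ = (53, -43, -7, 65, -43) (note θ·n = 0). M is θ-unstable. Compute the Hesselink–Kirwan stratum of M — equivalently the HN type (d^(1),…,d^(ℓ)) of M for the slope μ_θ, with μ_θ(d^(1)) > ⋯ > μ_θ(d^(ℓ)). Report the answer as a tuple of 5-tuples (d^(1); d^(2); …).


Via rank(M_{q-1}∘⋯∘M_p): M ≅ I[1,2], I[1,5], I[2,5], I[3,3].
μ_θ-semistable layers: μ^(1)=11; μ^(2)=5; μ^(3)=1; μ^(4)=-7; μ^(5)=-43

((0, 0, 0, 2, 2); (1, 1, 0, 0, 0); (1, 1, 1, 0, 0); (0, 0, 2, 0, 0); (0, 1, 0, 0, 0))
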